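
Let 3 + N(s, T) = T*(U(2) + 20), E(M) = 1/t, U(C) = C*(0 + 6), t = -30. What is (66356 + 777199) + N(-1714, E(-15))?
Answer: 12653264/15 ≈ 8.4355e+5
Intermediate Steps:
U(C) = 6*C (U(C) = C*6 = 6*C)
E(M) = -1/30 (E(M) = 1/(-30) = -1/30)
N(s, T) = -3 + 32*T (N(s, T) = -3 + T*(6*2 + 20) = -3 + T*(12 + 20) = -3 + T*32 = -3 + 32*T)
(66356 + 777199) + N(-1714, E(-15)) = (66356 + 777199) + (-3 + 32*(-1/30)) = 843555 + (-3 - 16/15) = 843555 - 61/15 = 12653264/15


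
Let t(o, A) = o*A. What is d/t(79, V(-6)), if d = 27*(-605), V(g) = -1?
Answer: 16335/79 ≈ 206.77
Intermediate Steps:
t(o, A) = A*o
d = -16335
d/t(79, V(-6)) = -16335/((-1*79)) = -16335/(-79) = -16335*(-1/79) = 16335/79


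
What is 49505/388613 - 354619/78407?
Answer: -133928014912/30469979491 ≈ -4.3954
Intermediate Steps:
49505/388613 - 354619/78407 = -133928014912/30469979491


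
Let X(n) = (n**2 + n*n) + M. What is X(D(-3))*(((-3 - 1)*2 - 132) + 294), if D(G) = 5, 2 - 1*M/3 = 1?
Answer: 8162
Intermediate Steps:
M = 3 (M = 6 - 3*1 = 6 - 3 = 3)
X(n) = 3 + 2*n**2 (X(n) = (n**2 + n*n) + 3 = (n**2 + n**2) + 3 = 2*n**2 + 3 = 3 + 2*n**2)
X(D(-3))*(((-3 - 1)*2 - 132) + 294) = (3 + 2*5**2)*(((-3 - 1)*2 - 132) + 294) = (3 + 2*25)*((-4*2 - 132) + 294) = (3 + 50)*((-8 - 132) + 294) = 53*(-140 + 294) = 53*154 = 8162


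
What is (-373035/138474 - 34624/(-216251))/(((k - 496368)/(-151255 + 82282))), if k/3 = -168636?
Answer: -83068309152139/476401525632648 ≈ -0.17437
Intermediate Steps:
k = -505908 (k = 3*(-168636) = -505908)
(-373035/138474 - 34624/(-216251))/(((k - 496368)/(-151255 + 82282))) = (-373035/138474 - 34624/(-216251))/(((-505908 - 496368)/(-151255 + 82282))) = (-373035*1/138474 - 34624*(-1/216251))/((-1002276/(-68973))) = (-124345/46158 + 34624/216251)/((-1002276*(-1/68973))) = -3613079429/(1425959094*334092/22991) = -3613079429/1425959094*22991/334092 = -83068309152139/476401525632648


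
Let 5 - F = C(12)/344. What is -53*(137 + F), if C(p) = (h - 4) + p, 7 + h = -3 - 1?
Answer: -2589103/344 ≈ -7526.5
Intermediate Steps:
h = -11 (h = -7 + (-3 - 1) = -7 - 4 = -11)
C(p) = -15 + p (C(p) = (-11 - 4) + p = -15 + p)
F = 1723/344 (F = 5 - (-15 + 12)/344 = 5 - (-3)/344 = 5 - 1*(-3/344) = 5 + 3/344 = 1723/344 ≈ 5.0087)
-53*(137 + F) = -53*(137 + 1723/344) = -53*48851/344 = -2589103/344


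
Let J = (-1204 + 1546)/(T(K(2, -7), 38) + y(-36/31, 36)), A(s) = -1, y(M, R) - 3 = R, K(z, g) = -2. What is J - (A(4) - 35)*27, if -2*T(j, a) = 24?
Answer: 2954/3 ≈ 984.67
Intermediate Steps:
y(M, R) = 3 + R
T(j, a) = -12 (T(j, a) = -½*24 = -12)
J = 38/3 (J = (-1204 + 1546)/(-12 + (3 + 36)) = 342/(-12 + 39) = 342/27 = 342*(1/27) = 38/3 ≈ 12.667)
J - (A(4) - 35)*27 = 38/3 - (-1 - 35)*27 = 38/3 - (-36)*27 = 38/3 - 1*(-972) = 38/3 + 972 = 2954/3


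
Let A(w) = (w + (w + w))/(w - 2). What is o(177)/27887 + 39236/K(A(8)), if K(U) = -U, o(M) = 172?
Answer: -273543411/27887 ≈ -9809.0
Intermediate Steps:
A(w) = 3*w/(-2 + w) (A(w) = (w + 2*w)/(-2 + w) = (3*w)/(-2 + w) = 3*w/(-2 + w))
o(177)/27887 + 39236/K(A(8)) = 172/27887 + 39236/((-3*8/(-2 + 8))) = 172*(1/27887) + 39236/((-3*8/6)) = 172/27887 + 39236/((-3*8/6)) = 172/27887 + 39236/((-1*4)) = 172/27887 + 39236/(-4) = 172/27887 + 39236*(-¼) = 172/27887 - 9809 = -273543411/27887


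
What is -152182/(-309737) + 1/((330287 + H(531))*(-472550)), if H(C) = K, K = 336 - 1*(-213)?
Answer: 23791609125717863/48423214544876600 ≈ 0.49133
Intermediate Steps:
K = 549 (K = 336 + 213 = 549)
H(C) = 549
-152182/(-309737) + 1/((330287 + H(531))*(-472550)) = -152182/(-309737) + 1/((330287 + 549)*(-472550)) = -152182*(-1/309737) - 1/472550/330836 = 152182/309737 + (1/330836)*(-1/472550) = 152182/309737 - 1/156336551800 = 23791609125717863/48423214544876600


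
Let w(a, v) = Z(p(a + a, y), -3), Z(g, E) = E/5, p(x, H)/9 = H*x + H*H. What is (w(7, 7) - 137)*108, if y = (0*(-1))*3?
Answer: -74304/5 ≈ -14861.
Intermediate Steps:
y = 0 (y = 0*3 = 0)
p(x, H) = 9*H² + 9*H*x (p(x, H) = 9*(H*x + H*H) = 9*(H*x + H²) = 9*(H² + H*x) = 9*H² + 9*H*x)
Z(g, E) = E/5 (Z(g, E) = E*(⅕) = E/5)
w(a, v) = -⅗ (w(a, v) = (⅕)*(-3) = -⅗)
(w(7, 7) - 137)*108 = (-⅗ - 137)*108 = -688/5*108 = -74304/5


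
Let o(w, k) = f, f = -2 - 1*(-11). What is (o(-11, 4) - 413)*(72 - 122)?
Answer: 20200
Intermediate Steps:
f = 9 (f = -2 + 11 = 9)
o(w, k) = 9
(o(-11, 4) - 413)*(72 - 122) = (9 - 413)*(72 - 122) = -404*(-50) = 20200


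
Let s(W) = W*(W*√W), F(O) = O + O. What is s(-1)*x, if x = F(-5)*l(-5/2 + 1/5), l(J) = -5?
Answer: 50*I ≈ 50.0*I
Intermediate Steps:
F(O) = 2*O
s(W) = W^(5/2) (s(W) = W*W^(3/2) = W^(5/2))
x = 50 (x = (2*(-5))*(-5) = -10*(-5) = 50)
s(-1)*x = (-1)^(5/2)*50 = I*50 = 50*I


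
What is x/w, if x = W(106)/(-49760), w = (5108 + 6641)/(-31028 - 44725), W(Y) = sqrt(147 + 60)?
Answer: 227259*sqrt(23)/584630240 ≈ 0.0018642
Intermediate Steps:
W(Y) = 3*sqrt(23) (W(Y) = sqrt(207) = 3*sqrt(23))
w = -11749/75753 (w = 11749/(-75753) = 11749*(-1/75753) = -11749/75753 ≈ -0.15510)
x = -3*sqrt(23)/49760 (x = (3*sqrt(23))/(-49760) = (3*sqrt(23))*(-1/49760) = -3*sqrt(23)/49760 ≈ -0.00028914)
x/w = (-3*sqrt(23)/49760)/(-11749/75753) = -3*sqrt(23)/49760*(-75753/11749) = 227259*sqrt(23)/584630240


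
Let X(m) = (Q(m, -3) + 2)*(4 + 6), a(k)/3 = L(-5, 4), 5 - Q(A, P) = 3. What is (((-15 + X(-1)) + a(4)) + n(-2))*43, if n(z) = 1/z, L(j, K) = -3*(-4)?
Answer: 5203/2 ≈ 2601.5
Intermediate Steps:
L(j, K) = 12
Q(A, P) = 2 (Q(A, P) = 5 - 1*3 = 5 - 3 = 2)
a(k) = 36 (a(k) = 3*12 = 36)
X(m) = 40 (X(m) = (2 + 2)*(4 + 6) = 4*10 = 40)
(((-15 + X(-1)) + a(4)) + n(-2))*43 = (((-15 + 40) + 36) + 1/(-2))*43 = ((25 + 36) - 1/2)*43 = (61 - 1/2)*43 = (121/2)*43 = 5203/2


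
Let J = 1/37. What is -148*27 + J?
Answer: -147851/37 ≈ -3996.0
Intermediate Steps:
J = 1/37 ≈ 0.027027
-148*27 + J = -148*27 + 1/37 = -3996 + 1/37 = -147851/37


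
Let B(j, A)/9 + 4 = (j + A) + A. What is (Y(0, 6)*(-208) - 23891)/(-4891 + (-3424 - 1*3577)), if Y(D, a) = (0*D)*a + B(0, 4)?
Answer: 31379/11892 ≈ 2.6387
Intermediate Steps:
B(j, A) = -36 + 9*j + 18*A (B(j, A) = -36 + 9*((j + A) + A) = -36 + 9*((A + j) + A) = -36 + 9*(j + 2*A) = -36 + (9*j + 18*A) = -36 + 9*j + 18*A)
Y(D, a) = 36 (Y(D, a) = (0*D)*a + (-36 + 9*0 + 18*4) = 0*a + (-36 + 0 + 72) = 0 + 36 = 36)
(Y(0, 6)*(-208) - 23891)/(-4891 + (-3424 - 1*3577)) = (36*(-208) - 23891)/(-4891 + (-3424 - 1*3577)) = (-7488 - 23891)/(-4891 + (-3424 - 3577)) = -31379/(-4891 - 7001) = -31379/(-11892) = -31379*(-1/11892) = 31379/11892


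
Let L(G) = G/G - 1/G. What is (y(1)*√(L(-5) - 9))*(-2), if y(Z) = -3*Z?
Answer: 6*I*√195/5 ≈ 16.757*I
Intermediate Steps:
L(G) = 1 - 1/G
(y(1)*√(L(-5) - 9))*(-2) = ((-3*1)*√((-1 - 5)/(-5) - 9))*(-2) = -3*√(-⅕*(-6) - 9)*(-2) = -3*√(6/5 - 9)*(-2) = -3*I*√195/5*(-2) = 6*I*√195/5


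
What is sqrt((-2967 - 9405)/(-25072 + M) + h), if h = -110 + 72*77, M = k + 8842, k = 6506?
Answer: sqrt(32121160357)/2431 ≈ 73.724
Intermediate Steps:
M = 15348 (M = 6506 + 8842 = 15348)
h = 5434 (h = -110 + 5544 = 5434)
sqrt((-2967 - 9405)/(-25072 + M) + h) = sqrt((-2967 - 9405)/(-25072 + 15348) + 5434) = sqrt(-12372/(-9724) + 5434) = sqrt(-12372*(-1/9724) + 5434) = sqrt(3093/2431 + 5434) = sqrt(13213147/2431) = sqrt(32121160357)/2431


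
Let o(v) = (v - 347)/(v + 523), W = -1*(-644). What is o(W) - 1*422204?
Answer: -164237257/389 ≈ -4.2220e+5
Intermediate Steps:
W = 644
o(v) = (-347 + v)/(523 + v)
o(W) - 1*422204 = (-347 + 644)/(523 + 644) - 1*422204 = 297/1167 - 422204 = (1/1167)*297 - 422204 = 99/389 - 422204 = -164237257/389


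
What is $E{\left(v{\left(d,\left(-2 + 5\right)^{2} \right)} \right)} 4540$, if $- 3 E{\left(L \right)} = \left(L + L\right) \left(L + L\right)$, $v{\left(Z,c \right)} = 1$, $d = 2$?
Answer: $- \frac{18160}{3} \approx -6053.3$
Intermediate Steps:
$E{\left(L \right)} = - \frac{4 L^{2}}{3}$ ($E{\left(L \right)} = - \frac{\left(L + L\right) \left(L + L\right)}{3} = - \frac{2 L 2 L}{3} = - \frac{4 L^{2}}{3}$)
$E{\left(v{\left(d,\left(-2 + 5\right)^{2} \right)} \right)} 4540 = - \frac{4 \cdot 1^{2}}{3} \cdot 4540 = \left(- \frac{4}{3}\right) 1 \cdot 4540 = \left(- \frac{4}{3}\right) 4540 = - \frac{18160}{3}$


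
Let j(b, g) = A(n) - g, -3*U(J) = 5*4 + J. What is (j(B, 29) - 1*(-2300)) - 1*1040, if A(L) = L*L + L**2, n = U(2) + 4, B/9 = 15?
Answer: 11279/9 ≈ 1253.2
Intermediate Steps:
U(J) = -20/3 - J/3 (U(J) = -(5*4 + J)/3 = -(20 + J)/3 = -20/3 - J/3)
B = 135 (B = 9*15 = 135)
n = -10/3 (n = (-20/3 - 1/3*2) + 4 = (-20/3 - 2/3) + 4 = -22/3 + 4 = -10/3 ≈ -3.3333)
A(L) = 2*L**2 (A(L) = L**2 + L**2 = 2*L**2)
j(b, g) = 200/9 - g (j(b, g) = 2*(-10/3)**2 - g = 2*(100/9) - g = 200/9 - g)
(j(B, 29) - 1*(-2300)) - 1*1040 = ((200/9 - 1*29) - 1*(-2300)) - 1*1040 = ((200/9 - 29) + 2300) - 1040 = (-61/9 + 2300) - 1040 = 20639/9 - 1040 = 11279/9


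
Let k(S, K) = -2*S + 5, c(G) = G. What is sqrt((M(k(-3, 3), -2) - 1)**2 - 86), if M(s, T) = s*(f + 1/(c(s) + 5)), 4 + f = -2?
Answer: sqrt(1103705)/16 ≈ 65.661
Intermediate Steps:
f = -6 (f = -4 - 2 = -6)
k(S, K) = 5 - 2*S
M(s, T) = s*(-6 + 1/(5 + s)) (M(s, T) = s*(-6 + 1/(s + 5)) = s*(-6 + 1/(5 + s)))
sqrt((M(k(-3, 3), -2) - 1)**2 - 86) = sqrt((-(5 - 2*(-3))*(29 + 6*(5 - 2*(-3)))/(5 + (5 - 2*(-3))) - 1)**2 - 86) = sqrt((-(5 + 6)*(29 + 6*(5 + 6))/(5 + (5 + 6)) - 1)**2 - 86) = sqrt((-1*11*(29 + 6*11)/(5 + 11) - 1)**2 - 86) = sqrt((-1*11*(29 + 66)/16 - 1)**2 - 86) = sqrt((-1*11*1/16*95 - 1)**2 - 86) = sqrt((-1045/16 - 1)**2 - 86) = sqrt((-1061/16)**2 - 86) = sqrt(1125721/256 - 86) = sqrt(1103705/256) = sqrt(1103705)/16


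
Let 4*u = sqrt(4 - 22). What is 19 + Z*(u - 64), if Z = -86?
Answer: 5523 - 129*I*sqrt(2)/2 ≈ 5523.0 - 91.217*I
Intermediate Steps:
u = 3*I*sqrt(2)/4 (u = sqrt(4 - 22)/4 = sqrt(-18)/4 = (3*I*sqrt(2))/4 = 3*I*sqrt(2)/4 ≈ 1.0607*I)
19 + Z*(u - 64) = 19 - 86*(3*I*sqrt(2)/4 - 64) = 19 - 86*(-64 + 3*I*sqrt(2)/4) = 19 + (5504 - 129*I*sqrt(2)/2) = 5523 - 129*I*sqrt(2)/2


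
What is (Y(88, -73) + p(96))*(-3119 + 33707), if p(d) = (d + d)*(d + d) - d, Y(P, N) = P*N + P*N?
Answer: 731664960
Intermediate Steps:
Y(P, N) = 2*N*P (Y(P, N) = N*P + N*P = 2*N*P)
p(d) = -d + 4*d**2 (p(d) = (2*d)*(2*d) - d = 4*d**2 - d = -d + 4*d**2)
(Y(88, -73) + p(96))*(-3119 + 33707) = (2*(-73)*88 + 96*(-1 + 4*96))*(-3119 + 33707) = (-12848 + 96*(-1 + 384))*30588 = (-12848 + 96*383)*30588 = (-12848 + 36768)*30588 = 23920*30588 = 731664960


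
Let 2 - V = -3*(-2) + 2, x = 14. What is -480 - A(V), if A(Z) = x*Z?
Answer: -396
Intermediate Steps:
V = -6 (V = 2 - (-3*(-2) + 2) = 2 - (6 + 2) = 2 - 1*8 = 2 - 8 = -6)
A(Z) = 14*Z
-480 - A(V) = -480 - 14*(-6) = -480 - 1*(-84) = -480 + 84 = -396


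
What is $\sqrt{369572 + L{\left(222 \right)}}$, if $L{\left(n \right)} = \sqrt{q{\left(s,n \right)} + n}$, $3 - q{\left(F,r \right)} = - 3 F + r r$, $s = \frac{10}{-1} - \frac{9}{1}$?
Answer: $\sqrt{369572 + 2 i \sqrt{12279}} \approx 607.92 + 0.182 i$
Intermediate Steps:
$s = -19$ ($s = 10 \left(-1\right) - 9 = -10 - 9 = -19$)
$q{\left(F,r \right)} = 3 - r^{2} + 3 F$ ($q{\left(F,r \right)} = 3 - \left(- 3 F + r r\right) = 3 - \left(- 3 F + r^{2}\right) = 3 - \left(r^{2} - 3 F\right) = 3 + \left(- r^{2} + 3 F\right) = 3 - r^{2} + 3 F$)
$L{\left(n \right)} = \sqrt{-54 + n - n^{2}}$ ($L{\left(n \right)} = \sqrt{\left(3 - n^{2} + 3 \left(-19\right)\right) + n} = \sqrt{\left(3 - n^{2} - 57\right) + n} = \sqrt{\left(-54 - n^{2}\right) + n} = \sqrt{-54 + n - n^{2}}$)
$\sqrt{369572 + L{\left(222 \right)}} = \sqrt{369572 + \sqrt{-54 + 222 - 222^{2}}} = \sqrt{369572 + \sqrt{-54 + 222 - 49284}} = \sqrt{369572 + \sqrt{-49116}} = \sqrt{369572 + 2 i \sqrt{12279}}$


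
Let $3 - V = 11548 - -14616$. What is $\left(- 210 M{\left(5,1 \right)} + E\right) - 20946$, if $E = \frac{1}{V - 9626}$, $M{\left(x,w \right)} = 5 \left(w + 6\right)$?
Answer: $- \frac{1012628953}{35787} \approx -28296.0$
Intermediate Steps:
$V = -26161$ ($V = 3 - \left(11548 - -14616\right) = 3 - \left(11548 + 14616\right) = 3 - 26164 = -26161$)
$M{\left(x,w \right)} = 30 + 5 w$ ($M{\left(x,w \right)} = 5 \left(6 + w\right) = 30 + 5 w$)
$E = - \frac{1}{35787}$ ($E = \frac{1}{-26161 - 9626} = \frac{1}{-35787} = - \frac{1}{35787} \approx -2.7943 \cdot 10^{-5}$)
$\left(- 210 M{\left(5,1 \right)} + E\right) - 20946 = \left(- 210 \left(30 + 5 \cdot 1\right) - \frac{1}{35787}\right) - 20946 = \left(- 210 \left(30 + 5\right) - \frac{1}{35787}\right) - 20946 = \left(\left(-210\right) 35 - \frac{1}{35787}\right) - 20946 = \left(-7350 - \frac{1}{35787}\right) - 20946 = - \frac{263034451}{35787} - 20946 = - \frac{1012628953}{35787}$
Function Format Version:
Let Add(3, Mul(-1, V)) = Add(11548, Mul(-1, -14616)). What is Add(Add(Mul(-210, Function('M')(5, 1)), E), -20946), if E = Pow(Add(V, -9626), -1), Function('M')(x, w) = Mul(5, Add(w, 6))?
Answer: Rational(-1012628953, 35787) ≈ -28296.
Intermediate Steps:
V = -26161 (V = Add(3, Mul(-1, Add(11548, Mul(-1, -14616)))) = Add(3, Mul(-1, Add(11548, 14616))) = Add(3, Mul(-1, 26164)) = Add(3, -26164) = -26161)
Function('M')(x, w) = Add(30, Mul(5, w)) (Function('M')(x, w) = Mul(5, Add(6, w)) = Add(30, Mul(5, w)))
E = Rational(-1, 35787) (E = Pow(Add(-26161, -9626), -1) = Pow(-35787, -1) = Rational(-1, 35787) ≈ -2.7943e-5)
Add(Add(Mul(-210, Function('M')(5, 1)), E), -20946) = Add(Add(Mul(-210, Add(30, Mul(5, 1))), Rational(-1, 35787)), -20946) = Add(Add(Mul(-210, Add(30, 5)), Rational(-1, 35787)), -20946) = Add(Add(Mul(-210, 35), Rational(-1, 35787)), -20946) = Add(Add(-7350, Rational(-1, 35787)), -20946) = Add(Rational(-263034451, 35787), -20946) = Rational(-1012628953, 35787)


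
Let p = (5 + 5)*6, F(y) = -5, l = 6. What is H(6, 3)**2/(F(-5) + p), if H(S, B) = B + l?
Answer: 81/55 ≈ 1.4727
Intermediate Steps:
H(S, B) = 6 + B (H(S, B) = B + 6 = 6 + B)
p = 60 (p = 10*6 = 60)
H(6, 3)**2/(F(-5) + p) = (6 + 3)**2/(-5 + 60) = 9**2/55 = 81*(1/55) = 81/55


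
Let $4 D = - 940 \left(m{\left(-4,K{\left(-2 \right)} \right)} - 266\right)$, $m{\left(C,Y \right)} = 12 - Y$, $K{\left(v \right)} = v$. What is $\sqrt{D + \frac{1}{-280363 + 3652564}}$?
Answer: $\frac{\sqrt{74826046465733269}}{1124067} \approx 243.35$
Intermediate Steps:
$D = 59220$ ($D = \frac{\left(-940\right) \left(\left(12 - -2\right) - 266\right)}{4} = \frac{\left(-940\right) \left(\left(12 + 2\right) - 266\right)}{4} = \frac{\left(-940\right) \left(14 - 266\right)}{4} = \frac{\left(-940\right) \left(-252\right)}{4} = \frac{1}{4} \cdot 236880 = 59220$)
$\sqrt{D + \frac{1}{-280363 + 3652564}} = \sqrt{59220 + \frac{1}{-280363 + 3652564}} = \sqrt{59220 + \frac{1}{3372201}} = \sqrt{\frac{199701743221}{3372201}} = \frac{\sqrt{74826046465733269}}{1124067}$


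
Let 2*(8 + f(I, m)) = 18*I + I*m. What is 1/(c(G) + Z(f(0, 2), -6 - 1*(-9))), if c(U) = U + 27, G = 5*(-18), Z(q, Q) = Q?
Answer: -1/60 ≈ -0.016667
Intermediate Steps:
f(I, m) = -8 + 9*I + I*m/2 (f(I, m) = -8 + (18*I + I*m)/2 = -8 + (9*I + I*m/2) = -8 + 9*I + I*m/2)
G = -90
c(U) = 27 + U
1/(c(G) + Z(f(0, 2), -6 - 1*(-9))) = 1/((27 - 90) + (-6 - 1*(-9))) = 1/(-63 + (-6 + 9)) = 1/(-63 + 3) = 1/(-60) = -1/60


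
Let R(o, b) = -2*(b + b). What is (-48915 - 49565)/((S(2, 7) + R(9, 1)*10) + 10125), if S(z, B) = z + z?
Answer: -98480/10089 ≈ -9.7611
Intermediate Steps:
S(z, B) = 2*z
R(o, b) = -4*b
(-48915 - 49565)/((S(2, 7) + R(9, 1)*10) + 10125) = (-48915 - 49565)/((2*2 - 4*1*10) + 10125) = -98480/((4 - 4*10) + 10125) = -98480/((4 - 40) + 10125) = -98480/(-36 + 10125) = -98480/10089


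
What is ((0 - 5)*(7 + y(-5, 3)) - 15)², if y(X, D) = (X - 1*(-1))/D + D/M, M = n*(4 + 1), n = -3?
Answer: 16129/9 ≈ 1792.1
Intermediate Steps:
M = -15 (M = -3*(4 + 1) = -3*5 = -15)
y(X, D) = -D/15 + (1 + X)/D (y(X, D) = (X - 1*(-1))/D + D/(-15) = (X + 1)/D + D*(-1/15) = (1 + X)/D - D/15 = -D/15 + (1 + X)/D)
((0 - 5)*(7 + y(-5, 3)) - 15)² = ((0 - 5)*(7 + (1 - 5 - 1/15*3²)/3) - 15)² = (-5*(7 + (1 - 5 - 1/15*9)/3) - 15)² = (-5*(7 + (1 - 5 - ⅗)/3) - 15)² = (-5*(7 + (⅓)*(-23/5)) - 15)² = (-5*(7 - 23/15) - 15)² = (-5*82/15 - 15)² = (-82/3 - 15)² = (-127/3)² = 16129/9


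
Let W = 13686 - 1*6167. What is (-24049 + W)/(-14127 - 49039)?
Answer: 8265/31583 ≈ 0.26169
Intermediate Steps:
W = 7519 (W = 13686 - 6167 = 7519)
(-24049 + W)/(-14127 - 49039) = (-24049 + 7519)/(-14127 - 49039) = -16530/(-63166) = -16530*(-1/63166) = 8265/31583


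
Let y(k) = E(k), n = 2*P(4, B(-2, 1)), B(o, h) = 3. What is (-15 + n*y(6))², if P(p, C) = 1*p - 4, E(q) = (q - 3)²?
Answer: 225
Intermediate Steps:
E(q) = (-3 + q)²
P(p, C) = -4 + p (P(p, C) = p - 4 = -4 + p)
n = 0 (n = 2*(-4 + 4) = 2*0 = 0)
y(k) = (-3 + k)²
(-15 + n*y(6))² = (-15 + 0*(-3 + 6)²)² = (-15 + 0*3²)² = (-15 + 0*9)² = (-15 + 0)² = (-15)² = 225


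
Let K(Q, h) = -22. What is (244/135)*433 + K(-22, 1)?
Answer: 102682/135 ≈ 760.61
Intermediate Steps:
(244/135)*433 + K(-22, 1) = (244/135)*433 - 22 = 105652/135 - 22 = 102682/135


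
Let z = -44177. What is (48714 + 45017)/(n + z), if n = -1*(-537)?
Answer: -93731/43640 ≈ -2.1478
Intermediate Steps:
n = 537
(48714 + 45017)/(n + z) = (48714 + 45017)/(537 - 44177) = 93731/(-43640) = 93731*(-1/43640) = -93731/43640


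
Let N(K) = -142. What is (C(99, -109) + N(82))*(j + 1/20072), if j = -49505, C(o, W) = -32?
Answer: 86448799233/10036 ≈ 8.6139e+6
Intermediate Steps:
(C(99, -109) + N(82))*(j + 1/20072) = (-32 - 142)*(-49505 + 1/20072) = -174*(-49505 + 1/20072) = -174*(-993664359/20072) = 86448799233/10036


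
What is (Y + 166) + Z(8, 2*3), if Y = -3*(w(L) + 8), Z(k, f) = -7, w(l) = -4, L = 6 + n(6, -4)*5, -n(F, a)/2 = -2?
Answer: 147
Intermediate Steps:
n(F, a) = 4 (n(F, a) = -2*(-2) = 4)
L = 26 (L = 6 + 4*5 = 6 + 20 = 26)
Y = -12 (Y = -3*(-4 + 8) = -3*4 = -12)
(Y + 166) + Z(8, 2*3) = (-12 + 166) - 7 = 154 - 7 = 147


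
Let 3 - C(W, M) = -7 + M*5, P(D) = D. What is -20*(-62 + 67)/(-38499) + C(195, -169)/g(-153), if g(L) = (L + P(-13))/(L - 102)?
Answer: 8393761075/6390834 ≈ 1313.4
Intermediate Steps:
C(W, M) = 10 - 5*M (C(W, M) = 3 - (-7 + M*5) = 3 - (-7 + 5*M) = 3 + (7 - 5*M) = 10 - 5*M)
g(L) = (-13 + L)/(-102 + L) (g(L) = (L - 13)/(L - 102) = (-13 + L)/(-102 + L))
-20*(-62 + 67)/(-38499) + C(195, -169)/g(-153) = -20*(-62 + 67)/(-38499) + (10 - 5*(-169))/(((-13 - 153)/(-102 - 153))) = -20*5*(-1/38499) + (10 + 845)/((-166/(-255))) = -100*(-1/38499) + 855/((-1/255*(-166))) = 100/38499 + 855/(166/255) = 100/38499 + 855*(255/166) = 100/38499 + 218025/166 = 8393761075/6390834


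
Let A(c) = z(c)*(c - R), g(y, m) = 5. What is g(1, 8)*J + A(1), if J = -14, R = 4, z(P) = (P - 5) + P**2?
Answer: -61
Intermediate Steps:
z(P) = -5 + P + P**2 (z(P) = (-5 + P) + P**2 = -5 + P + P**2)
A(c) = (-4 + c)*(-5 + c + c**2) (A(c) = (-5 + c + c**2)*(c - 1*4) = (-5 + c + c**2)*(c - 4) = (-5 + c + c**2)*(-4 + c) = (-4 + c)*(-5 + c + c**2))
g(1, 8)*J + A(1) = 5*(-14) + (-4 + 1)*(-5 + 1 + 1**2) = -70 - 3*(-5 + 1 + 1) = -70 - 3*(-3) = -70 + 9 = -61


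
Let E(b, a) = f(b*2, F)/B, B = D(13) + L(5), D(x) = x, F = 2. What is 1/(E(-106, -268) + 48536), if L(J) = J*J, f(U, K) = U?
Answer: 19/922078 ≈ 2.0606e-5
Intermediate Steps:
L(J) = J²
B = 38 (B = 13 + 5² = 13 + 25 = 38)
E(b, a) = b/19 (E(b, a) = (b*2)/38 = (2*b)*(1/38) = b/19)
1/(E(-106, -268) + 48536) = 1/((1/19)*(-106) + 48536) = 1/(-106/19 + 48536) = 1/(922078/19) = 19/922078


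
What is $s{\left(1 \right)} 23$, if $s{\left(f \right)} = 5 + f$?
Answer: $138$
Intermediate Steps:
$s{\left(1 \right)} 23 = \left(5 + 1\right) 23 = 6 \cdot 23 = 138$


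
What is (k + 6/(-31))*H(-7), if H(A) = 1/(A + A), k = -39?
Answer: 1215/434 ≈ 2.7995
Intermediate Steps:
H(A) = 1/(2*A)
(k + 6/(-31))*H(-7) = (-39 + 6/(-31))*((½)/(-7)) = (-39 + 6*(-1/31))*((½)*(-⅐)) = (-39 - 6/31)*(-1/14) = -1215/31*(-1/14) = 1215/434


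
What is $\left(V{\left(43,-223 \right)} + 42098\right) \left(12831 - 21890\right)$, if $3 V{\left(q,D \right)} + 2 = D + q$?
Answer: $- \frac{1142448608}{3} \approx -3.8082 \cdot 10^{8}$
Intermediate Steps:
$V{\left(q,D \right)} = - \frac{2}{3} + \frac{D}{3} + \frac{q}{3}$ ($V{\left(q,D \right)} = - \frac{2}{3} + \frac{D + q}{3} = - \frac{2}{3} + \left(\frac{D}{3} + \frac{q}{3}\right) = - \frac{2}{3} + \frac{D}{3} + \frac{q}{3}$)
$\left(V{\left(43,-223 \right)} + 42098\right) \left(12831 - 21890\right) = \left(\left(- \frac{2}{3} + \frac{1}{3} \left(-223\right) + \frac{1}{3} \cdot 43\right) + 42098\right) \left(12831 - 21890\right) = \left(\left(- \frac{2}{3} - \frac{223}{3} + \frac{43}{3}\right) + 42098\right) \left(-9059\right) = \left(- \frac{182}{3} + 42098\right) \left(-9059\right) = \frac{126112}{3} \left(-9059\right) = - \frac{1142448608}{3}$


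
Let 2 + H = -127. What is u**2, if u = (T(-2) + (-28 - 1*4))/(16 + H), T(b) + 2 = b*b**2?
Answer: 1764/12769 ≈ 0.13815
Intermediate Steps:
H = -129 (H = -2 - 127 = -129)
T(b) = -2 + b**3 (T(b) = -2 + b*b**2 = -2 + b**3)
u = 42/113 (u = ((-2 + (-2)**3) + (-28 - 1*4))/(16 - 129) = ((-2 - 8) + (-28 - 4))/(-113) = (-10 - 32)*(-1/113) = -42*(-1/113) = 42/113 ≈ 0.37168)
u**2 = (42/113)**2 = 1764/12769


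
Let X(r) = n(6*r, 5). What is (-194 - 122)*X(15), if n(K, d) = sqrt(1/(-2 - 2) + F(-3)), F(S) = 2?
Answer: -158*sqrt(7) ≈ -418.03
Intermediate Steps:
n(K, d) = sqrt(7)/2 (n(K, d) = sqrt(1/(-2 - 2) + 2) = sqrt(1/(-4) + 2) = sqrt(-1/4 + 2) = sqrt(7/4) = sqrt(7)/2)
X(r) = sqrt(7)/2
(-194 - 122)*X(15) = (-194 - 122)*(sqrt(7)/2) = -158*sqrt(7)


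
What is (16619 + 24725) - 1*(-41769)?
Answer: 83113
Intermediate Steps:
(16619 + 24725) - 1*(-41769) = 41344 + 41769 = 83113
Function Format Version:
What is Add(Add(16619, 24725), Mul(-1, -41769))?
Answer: 83113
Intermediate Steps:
Add(Add(16619, 24725), Mul(-1, -41769)) = Add(41344, 41769) = 83113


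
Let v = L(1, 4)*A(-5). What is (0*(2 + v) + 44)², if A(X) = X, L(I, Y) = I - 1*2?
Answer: 1936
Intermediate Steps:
L(I, Y) = -2 + I (L(I, Y) = I - 2 = -2 + I)
v = 5 (v = (-2 + 1)*(-5) = -1*(-5) = 5)
(0*(2 + v) + 44)² = (0*(2 + 5) + 44)² = (0*7 + 44)² = (0 + 44)² = 44² = 1936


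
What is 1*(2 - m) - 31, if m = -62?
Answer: 33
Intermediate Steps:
1*(2 - m) - 31 = 1*(2 - 1*(-62)) - 31 = 1*(2 + 62) - 31 = 1*64 - 31 = 64 - 31 = 33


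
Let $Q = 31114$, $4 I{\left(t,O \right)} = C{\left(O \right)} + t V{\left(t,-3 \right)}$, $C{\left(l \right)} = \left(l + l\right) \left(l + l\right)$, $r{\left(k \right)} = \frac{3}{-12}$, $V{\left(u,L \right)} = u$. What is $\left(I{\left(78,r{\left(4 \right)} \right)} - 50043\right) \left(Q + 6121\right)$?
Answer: $- \frac{28907429485}{16} \approx -1.8067 \cdot 10^{9}$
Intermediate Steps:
$r{\left(k \right)} = - \frac{1}{4}$ ($r{\left(k \right)} = 3 \left(- \frac{1}{12}\right) = - \frac{1}{4}$)
$C{\left(l \right)} = 4 l^{2}$ ($C{\left(l \right)} = 2 l 2 l = 4 l^{2}$)
$I{\left(t,O \right)} = O^{2} + \frac{t^{2}}{4}$ ($I{\left(t,O \right)} = \frac{4 O^{2} + t t}{4} = \frac{4 O^{2} + t^{2}}{4} = \frac{t^{2} + 4 O^{2}}{4} = O^{2} + \frac{t^{2}}{4}$)
$\left(I{\left(78,r{\left(4 \right)} \right)} - 50043\right) \left(Q + 6121\right) = \left(\left(\left(- \frac{1}{4}\right)^{2} + \frac{78^{2}}{4}\right) - 50043\right) \left(31114 + 6121\right) = \left(\left(\frac{1}{16} + \frac{1}{4} \cdot 6084\right) - 50043\right) 37235 = \left(\left(\frac{1}{16} + 1521\right) - 50043\right) 37235 = \left(\frac{24337}{16} - 50043\right) 37235 = \left(- \frac{776351}{16}\right) 37235 = - \frac{28907429485}{16}$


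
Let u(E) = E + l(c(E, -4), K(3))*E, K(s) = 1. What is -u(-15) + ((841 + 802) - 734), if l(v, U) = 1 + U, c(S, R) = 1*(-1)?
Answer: 954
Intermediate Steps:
c(S, R) = -1
u(E) = 3*E (u(E) = E + (1 + 1)*E = E + 2*E = 3*E)
-u(-15) + ((841 + 802) - 734) = -3*(-15) + ((841 + 802) - 734) = -1*(-45) + (1643 - 734) = 45 + 909 = 954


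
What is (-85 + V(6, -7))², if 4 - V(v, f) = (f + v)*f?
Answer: 7744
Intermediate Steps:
V(v, f) = 4 - f*(f + v) (V(v, f) = 4 - (f + v)*f = 4 - f*(f + v))
(-85 + V(6, -7))² = (-85 + (4 - 1*(-7)² - 1*(-7)*6))² = (-85 + (4 - 1*49 + 42))² = (-85 + (4 - 49 + 42))² = (-85 - 3)² = (-88)² = 7744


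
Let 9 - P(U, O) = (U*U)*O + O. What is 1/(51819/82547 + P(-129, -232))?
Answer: 3589/13856962570 ≈ 2.5900e-7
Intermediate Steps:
P(U, O) = 9 - O - O*U² (P(U, O) = 9 - ((U*U)*O + O) = 9 - (U²*O + O) = 9 - (O*U² + O) = 9 - (O + O*U²) = 9 + (-O - O*U²) = 9 - O - O*U²)
1/(51819/82547 + P(-129, -232)) = 1/(51819/82547 + (9 - 1*(-232) - 1*(-232)*(-129)²)) = 1/(51819*(1/82547) + (9 + 232 - 1*(-232)*16641)) = 1/(2253/3589 + (9 + 232 + 3860712)) = 1/(2253/3589 + 3860953) = 1/(13856962570/3589) = 3589/13856962570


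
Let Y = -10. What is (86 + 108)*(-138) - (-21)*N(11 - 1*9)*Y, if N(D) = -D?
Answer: -26352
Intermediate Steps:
(86 + 108)*(-138) - (-21)*N(11 - 1*9)*Y = (86 + 108)*(-138) - (-21)*-(11 - 1*9)*(-10) = 194*(-138) - (-21)*-(11 - 9)*(-10) = -26772 - (-21)*-1*2*(-10) = -26772 - (-21)*(-2*(-10)) = -26772 - (-21)*20 = -26772 - 1*(-420) = -26772 + 420 = -26352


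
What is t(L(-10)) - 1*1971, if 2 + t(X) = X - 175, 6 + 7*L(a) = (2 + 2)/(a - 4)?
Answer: -105296/49 ≈ -2148.9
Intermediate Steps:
L(a) = -6/7 + 4/(7*(-4 + a)) (L(a) = -6/7 + ((2 + 2)/(a - 4))/7 = -6/7 + (4/(-4 + a))/7 = -6/7 + 4/(7*(-4 + a)))
t(X) = -177 + X (t(X) = -2 + (X - 175) = -2 + (-175 + X) = -177 + X)
t(L(-10)) - 1*1971 = (-177 + 2*(14 - 3*(-10))/(7*(-4 - 10))) - 1*1971 = (-177 + (2/7)*(14 + 30)/(-14)) - 1971 = (-177 + (2/7)*(-1/14)*44) - 1971 = (-177 - 44/49) - 1971 = -8717/49 - 1971 = -105296/49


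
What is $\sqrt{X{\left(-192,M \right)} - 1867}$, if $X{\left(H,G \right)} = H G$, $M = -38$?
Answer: $\sqrt{5429} \approx 73.682$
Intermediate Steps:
$X{\left(H,G \right)} = G H$
$\sqrt{X{\left(-192,M \right)} - 1867} = \sqrt{\left(-38\right) \left(-192\right) - 1867} = \sqrt{7296 - 1867} = \sqrt{5429}$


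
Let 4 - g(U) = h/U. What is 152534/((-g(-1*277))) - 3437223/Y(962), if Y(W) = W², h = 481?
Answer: -39107245748939/1470530516 ≈ -26594.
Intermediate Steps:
g(U) = 4 - 481/U
152534/((-g(-1*277))) - 3437223/Y(962) = 152534/((-(4 - 481/((-1*277))))) - 3437223/(962²) = 152534/((-(4 - 481/(-277)))) - 3437223/925444 = 152534/((-(4 - 481*(-1/277)))) - 3437223*1/925444 = 152534/((-(4 + 481/277))) - 3437223/925444 = 152534/((-1*1589/277)) - 3437223/925444 = 152534/(-1589/277) - 3437223/925444 = 152534*(-277/1589) - 3437223/925444 = -42251918/1589 - 3437223/925444 = -39107245748939/1470530516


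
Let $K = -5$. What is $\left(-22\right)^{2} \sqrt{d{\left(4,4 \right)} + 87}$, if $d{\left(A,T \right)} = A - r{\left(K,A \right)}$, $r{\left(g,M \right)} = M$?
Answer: $484 \sqrt{87} \approx 4514.5$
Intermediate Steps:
$d{\left(A,T \right)} = 0$ ($d{\left(A,T \right)} = A - A = 0$)
$\left(-22\right)^{2} \sqrt{d{\left(4,4 \right)} + 87} = \left(-22\right)^{2} \sqrt{0 + 87} = 484 \sqrt{87}$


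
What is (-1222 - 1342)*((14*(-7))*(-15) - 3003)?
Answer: 3930612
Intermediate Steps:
(-1222 - 1342)*((14*(-7))*(-15) - 3003) = -2564*(-98*(-15) - 3003) = -2564*(1470 - 3003) = -2564*(-1533) = 3930612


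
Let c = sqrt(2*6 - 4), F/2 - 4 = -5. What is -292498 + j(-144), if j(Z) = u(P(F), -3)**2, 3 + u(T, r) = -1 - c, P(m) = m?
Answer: -292474 + 16*sqrt(2) ≈ -2.9245e+5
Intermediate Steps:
F = -2 (F = 8 + 2*(-5) = 8 - 10 = -2)
c = 2*sqrt(2) (c = sqrt(12 - 4) = sqrt(8) = 2*sqrt(2) ≈ 2.8284)
u(T, r) = -4 - 2*sqrt(2) (u(T, r) = -3 + (-1 - 2*sqrt(2)) = -4 - 2*sqrt(2))
j(Z) = (-4 - 2*sqrt(2))**2
-292498 + j(-144) = -292498 + (24 + 16*sqrt(2)) = -292474 + 16*sqrt(2)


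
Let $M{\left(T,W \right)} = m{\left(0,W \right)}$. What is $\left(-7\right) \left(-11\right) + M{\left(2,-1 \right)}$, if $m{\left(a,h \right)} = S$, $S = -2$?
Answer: $75$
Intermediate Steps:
$m{\left(a,h \right)} = -2$
$M{\left(T,W \right)} = -2$
$\left(-7\right) \left(-11\right) + M{\left(2,-1 \right)} = \left(-7\right) \left(-11\right) - 2 = 77 - 2 = 75$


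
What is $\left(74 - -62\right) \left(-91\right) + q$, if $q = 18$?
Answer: $-12358$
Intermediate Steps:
$\left(74 - -62\right) \left(-91\right) + q = \left(74 - -62\right) \left(-91\right) + 18 = \left(74 + 62\right) \left(-91\right) + 18 = 136 \left(-91\right) + 18 = -12376 + 18 = -12358$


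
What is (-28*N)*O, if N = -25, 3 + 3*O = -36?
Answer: -9100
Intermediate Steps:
O = -13 (O = -1 + (⅓)*(-36) = -1 - 12 = -13)
(-28*N)*O = -28*(-25)*(-13) = 700*(-13) = -9100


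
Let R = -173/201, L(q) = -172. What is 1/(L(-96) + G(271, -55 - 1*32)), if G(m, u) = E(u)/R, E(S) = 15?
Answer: -173/32771 ≈ -0.0052791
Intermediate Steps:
R = -173/201 (R = -173*1/201 = -173/201 ≈ -0.86070)
G(m, u) = -3015/173 (G(m, u) = 15/(-173/201) = 15*(-201/173) = -3015/173)
1/(L(-96) + G(271, -55 - 1*32)) = 1/(-172 - 3015/173) = 1/(-32771/173) = -173/32771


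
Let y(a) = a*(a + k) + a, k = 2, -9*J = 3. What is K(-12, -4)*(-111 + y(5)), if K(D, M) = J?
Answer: 71/3 ≈ 23.667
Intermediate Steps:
J = -⅓ (J = -⅑*3 = -⅓ ≈ -0.33333)
K(D, M) = -⅓
y(a) = a + a*(2 + a) (y(a) = a*(a + 2) + a = a*(2 + a) + a = a + a*(2 + a))
K(-12, -4)*(-111 + y(5)) = -(-111 + 5*(3 + 5))/3 = -(-111 + 5*8)/3 = -(-111 + 40)/3 = -⅓*(-71) = 71/3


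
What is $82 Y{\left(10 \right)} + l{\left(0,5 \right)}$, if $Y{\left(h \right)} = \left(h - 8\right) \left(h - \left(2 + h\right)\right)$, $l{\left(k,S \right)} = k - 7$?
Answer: $-335$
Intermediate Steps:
$l{\left(k,S \right)} = -7 + k$ ($l{\left(k,S \right)} = k - 7 = -7 + k$)
$Y{\left(h \right)} = 16 - 2 h$ ($Y{\left(h \right)} = \left(-8 + h\right) \left(-2\right) = 16 - 2 h$)
$82 Y{\left(10 \right)} + l{\left(0,5 \right)} = 82 \left(16 - 20\right) + \left(-7 + 0\right) = 82 \left(16 - 20\right) - 7 = 82 \left(-4\right) - 7 = -328 - 7 = -335$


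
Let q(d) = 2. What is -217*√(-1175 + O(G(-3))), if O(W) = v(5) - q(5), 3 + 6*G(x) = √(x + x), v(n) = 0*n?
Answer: -217*I*√1177 ≈ -7444.7*I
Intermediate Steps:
v(n) = 0
G(x) = -½ + √2*√x/6 (G(x) = -½ + √(x + x)/6 = -½ + √(2*x)/6 = -½ + (√2*√x)/6 = -½ + √2*√x/6)
O(W) = -2 (O(W) = 0 - 1*2 = 0 - 2 = -2)
-217*√(-1175 + O(G(-3))) = -217*√(-1175 - 2) = -217*I*√1177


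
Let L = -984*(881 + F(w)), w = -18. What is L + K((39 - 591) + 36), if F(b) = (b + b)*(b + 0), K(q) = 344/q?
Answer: -4513610/3 ≈ -1.5045e+6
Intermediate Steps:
F(b) = 2*b² (F(b) = (2*b)*b = 2*b²)
L = -1504536 (L = -984*(881 + 2*(-18)²) = -984*(881 + 2*324) = -984*(881 + 648) = -984*1529 = -1504536)
L + K((39 - 591) + 36) = -1504536 + 344/((39 - 591) + 36) = -1504536 + 344/(-552 + 36) = -1504536 + 344/(-516) = -1504536 + 344*(-1/516) = -1504536 - ⅔ = -4513610/3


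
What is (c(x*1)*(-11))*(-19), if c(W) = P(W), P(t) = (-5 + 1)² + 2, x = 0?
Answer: 3762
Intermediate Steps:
P(t) = 18 (P(t) = (-4)² + 2 = 16 + 2 = 18)
c(W) = 18
(c(x*1)*(-11))*(-19) = (18*(-11))*(-19) = -198*(-19) = 3762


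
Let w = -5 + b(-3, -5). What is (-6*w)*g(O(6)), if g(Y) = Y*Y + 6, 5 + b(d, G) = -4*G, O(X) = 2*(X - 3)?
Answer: -2520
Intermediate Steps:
O(X) = -6 + 2*X (O(X) = 2*(-3 + X) = -6 + 2*X)
b(d, G) = -5 - 4*G
g(Y) = 6 + Y**2 (g(Y) = Y**2 + 6 = 6 + Y**2)
w = 10 (w = -5 + (-5 - 4*(-5)) = -5 + (-5 + 20) = -5 + 15 = 10)
(-6*w)*g(O(6)) = (-6*10)*(6 + (-6 + 2*6)**2) = -60*(6 + (-6 + 12)**2) = -60*(6 + 6**2) = -60*(6 + 36) = -60*42 = -2520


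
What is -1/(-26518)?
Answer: 1/26518 ≈ 3.7710e-5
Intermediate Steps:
-1/(-26518) = -1*(-1/26518) = 1/26518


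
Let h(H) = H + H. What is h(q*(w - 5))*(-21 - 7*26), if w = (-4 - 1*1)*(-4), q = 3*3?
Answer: -54810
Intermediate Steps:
q = 9
w = 20 (w = (-4 - 1)*(-4) = -5*(-4) = 20)
h(H) = 2*H
h(q*(w - 5))*(-21 - 7*26) = (2*(9*(20 - 5)))*(-21 - 7*26) = (2*(9*15))*(-21 - 182) = (2*135)*(-203) = 270*(-203) = -54810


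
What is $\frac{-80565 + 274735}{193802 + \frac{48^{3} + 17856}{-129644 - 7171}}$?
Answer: $\frac{4427561425}{4419148697} \approx 1.0019$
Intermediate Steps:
$\frac{-80565 + 274735}{193802 + \frac{48^{3} + 17856}{-129644 - 7171}} = \frac{194170}{193802 + \frac{110592 + 17856}{-136815}} = \frac{194170}{193802 + 128448 \left(- \frac{1}{136815}\right)} = \frac{194170}{193802 - \frac{42816}{45605}} = \frac{194170}{\frac{8838297394}{45605}} = 194170 \cdot \frac{45605}{8838297394} = \frac{4427561425}{4419148697}$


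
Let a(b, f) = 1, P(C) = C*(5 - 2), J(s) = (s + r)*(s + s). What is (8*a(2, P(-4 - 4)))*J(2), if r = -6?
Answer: -128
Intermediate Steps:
J(s) = 2*s*(-6 + s) (J(s) = (s - 6)*(s + s) = (-6 + s)*(2*s) = 2*s*(-6 + s))
P(C) = 3*C (P(C) = C*3 = 3*C)
(8*a(2, P(-4 - 4)))*J(2) = (8*1)*(2*2*(-6 + 2)) = 8*(2*2*(-4)) = 8*(-16) = -128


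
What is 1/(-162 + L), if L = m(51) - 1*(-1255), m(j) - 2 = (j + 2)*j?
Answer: 1/3798 ≈ 0.00026330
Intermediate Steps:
m(j) = 2 + j*(2 + j) (m(j) = 2 + (j + 2)*j = 2 + (2 + j)*j = 2 + j*(2 + j))
L = 3960 (L = (2 + 51² + 2*51) - 1*(-1255) = (2 + 2601 + 102) + 1255 = 2705 + 1255 = 3960)
1/(-162 + L) = 1/(-162 + 3960) = 1/3798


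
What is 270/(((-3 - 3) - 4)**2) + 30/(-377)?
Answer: 9879/3770 ≈ 2.6204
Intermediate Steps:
270/(((-3 - 3) - 4)**2) + 30/(-377) = 270/((-6 - 4)**2) + 30*(-1/377) = 270/((-10)**2) - 30/377 = 270/100 - 30/377 = 270*(1/100) - 30/377 = 27/10 - 30/377 = 9879/3770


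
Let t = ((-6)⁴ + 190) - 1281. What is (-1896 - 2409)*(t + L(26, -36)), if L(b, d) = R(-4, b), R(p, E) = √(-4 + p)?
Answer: -882525 - 8610*I*√2 ≈ -8.8253e+5 - 12176.0*I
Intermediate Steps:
t = 205 (t = (1296 + 190) - 1281 = 1486 - 1281 = 205)
L(b, d) = 2*I*√2 (L(b, d) = √(-4 - 4) = √(-8) = 2*I*√2)
(-1896 - 2409)*(t + L(26, -36)) = (-1896 - 2409)*(205 + 2*I*√2) = -4305*(205 + 2*I*√2) = -882525 - 8610*I*√2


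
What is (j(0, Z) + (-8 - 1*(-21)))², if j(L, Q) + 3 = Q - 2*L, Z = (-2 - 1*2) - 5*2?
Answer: 16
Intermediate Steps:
Z = -14 (Z = (-2 - 2) - 10 = -4 - 10 = -14)
j(L, Q) = -3 + Q - 2*L (j(L, Q) = -3 + (Q - 2*L) = -3 + Q - 2*L)
(j(0, Z) + (-8 - 1*(-21)))² = ((-3 - 14 - 2*0) + (-8 - 1*(-21)))² = ((-3 - 14 + 0) + (-8 + 21))² = (-17 + 13)² = (-4)² = 16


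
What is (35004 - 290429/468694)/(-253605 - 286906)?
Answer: -16405874347/253334262634 ≈ -0.064760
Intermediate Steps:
(35004 - 290429/468694)/(-253605 - 286906) = (35004 - 290429*1/468694)/(-540511) = (35004 - 290429/468694)*(-1/540511) = (16405874347/468694)*(-1/540511) = -16405874347/253334262634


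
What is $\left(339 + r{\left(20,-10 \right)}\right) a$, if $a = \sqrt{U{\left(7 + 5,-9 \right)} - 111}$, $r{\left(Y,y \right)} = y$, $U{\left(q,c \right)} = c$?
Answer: $658 i \sqrt{30} \approx 3604.0 i$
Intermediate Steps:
$a = 2 i \sqrt{30}$ ($a = \sqrt{-9 - 111} = \sqrt{-120} = 2 i \sqrt{30} \approx 10.954 i$)
$\left(339 + r{\left(20,-10 \right)}\right) a = \left(339 - 10\right) 2 i \sqrt{30} = 329 \cdot 2 i \sqrt{30} = 658 i \sqrt{30}$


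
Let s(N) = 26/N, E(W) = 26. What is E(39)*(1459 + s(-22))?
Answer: 416936/11 ≈ 37903.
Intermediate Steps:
E(39)*(1459 + s(-22)) = 26*(1459 + 26/(-22)) = 26*(1459 + 26*(-1/22)) = 26*(1459 - 13/11) = 26*(16036/11) = 416936/11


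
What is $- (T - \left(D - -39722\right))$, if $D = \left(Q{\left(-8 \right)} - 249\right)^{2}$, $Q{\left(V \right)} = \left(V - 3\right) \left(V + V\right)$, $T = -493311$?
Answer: $538362$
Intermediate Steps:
$Q{\left(V \right)} = 2 V \left(-3 + V\right)$ ($Q{\left(V \right)} = \left(-3 + V\right) 2 V = 2 V \left(-3 + V\right)$)
$D = 5329$ ($D = \left(2 \left(-8\right) \left(-3 - 8\right) - 249\right)^{2} = \left(2 \left(-8\right) \left(-11\right) - 249\right)^{2} = \left(176 - 249\right)^{2} = \left(-73\right)^{2} = 5329$)
$- (T - \left(D - -39722\right)) = - (-493311 - \left(5329 - -39722\right)) = - (-493311 - \left(5329 + 39722\right)) = - (-493311 - 45051) = \left(-1\right) \left(-538362\right) = 538362$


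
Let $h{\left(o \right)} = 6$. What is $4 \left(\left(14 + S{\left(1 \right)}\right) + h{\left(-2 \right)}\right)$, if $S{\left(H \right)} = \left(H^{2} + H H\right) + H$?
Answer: $92$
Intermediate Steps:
$S{\left(H \right)} = H + 2 H^{2}$ ($S{\left(H \right)} = \left(H^{2} + H^{2}\right) + H = 2 H^{2} + H = H + 2 H^{2}$)
$4 \left(\left(14 + S{\left(1 \right)}\right) + h{\left(-2 \right)}\right) = 4 \left(\left(14 + 1 \left(1 + 2 \cdot 1\right)\right) + 6\right) = 4 \left(\left(14 + 1 \left(1 + 2\right)\right) + 6\right) = 4 \left(\left(14 + 1 \cdot 3\right) + 6\right) = 4 \left(\left(14 + 3\right) + 6\right) = 4 \left(17 + 6\right) = 4 \cdot 23 = 92$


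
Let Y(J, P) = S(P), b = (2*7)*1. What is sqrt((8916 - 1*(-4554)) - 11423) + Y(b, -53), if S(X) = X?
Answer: -53 + sqrt(2047) ≈ -7.7562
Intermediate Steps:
b = 14 (b = 14*1 = 14)
Y(J, P) = P
sqrt((8916 - 1*(-4554)) - 11423) + Y(b, -53) = sqrt((8916 - 1*(-4554)) - 11423) - 53 = sqrt((8916 + 4554) - 11423) - 53 = sqrt(13470 - 11423) - 53 = sqrt(2047) - 53 = -53 + sqrt(2047)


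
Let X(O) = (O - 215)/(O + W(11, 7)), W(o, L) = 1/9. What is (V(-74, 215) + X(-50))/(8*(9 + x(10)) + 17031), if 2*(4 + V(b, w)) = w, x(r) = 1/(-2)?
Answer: 97713/15354902 ≈ 0.0063636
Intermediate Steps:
x(r) = -½
W(o, L) = ⅑
V(b, w) = -4 + w/2
X(O) = (-215 + O)/(⅑ + O) (X(O) = (O - 215)/(O + ⅑) = (-215 + O)/(⅑ + O))
(V(-74, 215) + X(-50))/(8*(9 + x(10)) + 17031) = ((-4 + (½)*215) + 9*(-215 - 50)/(1 + 9*(-50)))/(8*(9 - ½) + 17031) = ((-4 + 215/2) + 9*(-265)/(1 - 450))/(8*(17/2) + 17031) = (207/2 + 9*(-265)/(-449))/(68 + 17031) = (207/2 + 9*(-1/449)*(-265))/17099 = (207/2 + 2385/449)*(1/17099) = (97713/898)*(1/17099) = 97713/15354902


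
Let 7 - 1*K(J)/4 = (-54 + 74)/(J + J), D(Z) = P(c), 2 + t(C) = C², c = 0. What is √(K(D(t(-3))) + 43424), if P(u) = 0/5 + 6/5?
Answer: 4*√24423/3 ≈ 208.37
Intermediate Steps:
t(C) = -2 + C²
P(u) = 6/5 (P(u) = 0*(⅕) + 6*(⅕) = 0 + 6/5 = 6/5)
D(Z) = 6/5
K(J) = 28 - 40/J (K(J) = 28 - 4*(-54 + 74)/(J + J) = 28 - 80/(2*J) = 28 - 80*1/(2*J) = 28 - 40/J)
√(K(D(t(-3))) + 43424) = √((28 - 40/6/5) + 43424) = √((28 - 40*⅚) + 43424) = √((28 - 100/3) + 43424) = √(-16/3 + 43424) = √(130256/3) = 4*√24423/3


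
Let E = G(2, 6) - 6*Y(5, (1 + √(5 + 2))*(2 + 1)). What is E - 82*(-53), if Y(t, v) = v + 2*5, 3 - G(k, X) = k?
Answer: 4269 - 18*√7 ≈ 4221.4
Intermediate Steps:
G(k, X) = 3 - k
Y(t, v) = 10 + v (Y(t, v) = v + 10 = 10 + v)
E = -77 - 18*√7 (E = (3 - 1*2) - 6*(10 + (1 + √(5 + 2))*(2 + 1)) = (3 - 2) - 6*(10 + (1 + √7)*3) = 1 - 6*(10 + (3 + 3*√7)) = 1 - 6*(13 + 3*√7) = 1 + (-78 - 18*√7) = -77 - 18*√7 ≈ -124.62)
E - 82*(-53) = (-77 - 18*√7) - 82*(-53) = (-77 - 18*√7) + 4346 = 4269 - 18*√7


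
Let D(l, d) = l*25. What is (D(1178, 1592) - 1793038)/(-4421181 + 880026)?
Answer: 1763588/3541155 ≈ 0.49803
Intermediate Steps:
D(l, d) = 25*l
(D(1178, 1592) - 1793038)/(-4421181 + 880026) = (25*1178 - 1793038)/(-4421181 + 880026) = (29450 - 1793038)/(-3541155) = -1763588*(-1/3541155) = 1763588/3541155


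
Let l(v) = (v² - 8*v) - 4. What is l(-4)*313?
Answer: 13772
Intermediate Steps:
l(v) = -4 + v² - 8*v
l(-4)*313 = (-4 + (-4)² - 8*(-4))*313 = (-4 + 16 + 32)*313 = 44*313 = 13772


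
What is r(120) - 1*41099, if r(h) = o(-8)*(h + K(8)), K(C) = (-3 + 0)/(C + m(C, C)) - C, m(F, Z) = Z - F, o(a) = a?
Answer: -41992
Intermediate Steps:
K(C) = -C - 3/C (K(C) = (-3 + 0)/(C + (C - C)) - C = -3/(C + 0) - C = -3/C - C = -C - 3/C)
r(h) = 67 - 8*h (r(h) = -8*(h + (-1*8 - 3/8)) = -8*(h + (-8 - 3*1/8)) = -8*(h + (-8 - 3/8)) = -8*(h - 67/8) = -8*(-67/8 + h) = 67 - 8*h)
r(120) - 1*41099 = (67 - 8*120) - 1*41099 = (67 - 960) - 41099 = -893 - 41099 = -41992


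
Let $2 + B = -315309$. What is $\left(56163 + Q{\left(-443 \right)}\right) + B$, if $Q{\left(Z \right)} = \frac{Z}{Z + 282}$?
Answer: $- \frac{41722385}{161} \approx -2.5915 \cdot 10^{5}$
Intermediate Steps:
$B = -315311$ ($B = -2 - 315309 = -315311$)
$Q{\left(Z \right)} = \frac{Z}{282 + Z}$
$\left(56163 + Q{\left(-443 \right)}\right) + B = \left(56163 - \frac{443}{282 - 443}\right) - 315311 = \left(56163 - \frac{443}{-161}\right) - 315311 = \left(56163 - - \frac{443}{161}\right) - 315311 = \left(56163 + \frac{443}{161}\right) - 315311 = \frac{9042686}{161} - 315311 = - \frac{41722385}{161}$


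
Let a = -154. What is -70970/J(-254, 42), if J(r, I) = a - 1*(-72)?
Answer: 35485/41 ≈ 865.49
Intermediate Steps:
J(r, I) = -82 (J(r, I) = -154 - 1*(-72) = -154 + 72 = -82)
-70970/J(-254, 42) = -70970/(-82) = -70970*(-1/82) = 35485/41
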